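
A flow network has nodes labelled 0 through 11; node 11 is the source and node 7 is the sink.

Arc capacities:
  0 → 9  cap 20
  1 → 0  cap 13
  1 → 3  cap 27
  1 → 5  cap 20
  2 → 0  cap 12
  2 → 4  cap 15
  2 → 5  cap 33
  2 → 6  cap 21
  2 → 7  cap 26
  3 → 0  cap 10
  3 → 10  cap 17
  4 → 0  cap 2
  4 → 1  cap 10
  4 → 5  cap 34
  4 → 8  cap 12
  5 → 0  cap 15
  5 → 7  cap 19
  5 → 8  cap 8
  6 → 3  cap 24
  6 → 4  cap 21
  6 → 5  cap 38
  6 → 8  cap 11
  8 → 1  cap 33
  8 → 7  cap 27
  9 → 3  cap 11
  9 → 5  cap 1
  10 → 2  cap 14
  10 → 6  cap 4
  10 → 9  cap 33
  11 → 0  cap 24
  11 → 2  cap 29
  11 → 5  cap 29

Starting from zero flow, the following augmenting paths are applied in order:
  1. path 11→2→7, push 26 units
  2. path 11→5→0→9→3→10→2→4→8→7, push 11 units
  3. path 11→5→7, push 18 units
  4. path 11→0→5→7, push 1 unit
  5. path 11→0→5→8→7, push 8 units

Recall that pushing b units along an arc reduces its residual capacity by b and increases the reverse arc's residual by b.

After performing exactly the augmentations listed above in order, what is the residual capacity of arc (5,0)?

Residual capacity of (5,0): 13

after path 1 (11→2→7, push 26): res(5,0)=15
after path 2 (11→5→0→9→3→10→2→4→8→7, push 11): res(5,0)=4
after path 3 (11→5→7, push 18): res(5,0)=4
after path 4 (11→0→5→7, push 1): res(5,0)=5
after path 5 (11→0→5→8→7, push 8): res(5,0)=13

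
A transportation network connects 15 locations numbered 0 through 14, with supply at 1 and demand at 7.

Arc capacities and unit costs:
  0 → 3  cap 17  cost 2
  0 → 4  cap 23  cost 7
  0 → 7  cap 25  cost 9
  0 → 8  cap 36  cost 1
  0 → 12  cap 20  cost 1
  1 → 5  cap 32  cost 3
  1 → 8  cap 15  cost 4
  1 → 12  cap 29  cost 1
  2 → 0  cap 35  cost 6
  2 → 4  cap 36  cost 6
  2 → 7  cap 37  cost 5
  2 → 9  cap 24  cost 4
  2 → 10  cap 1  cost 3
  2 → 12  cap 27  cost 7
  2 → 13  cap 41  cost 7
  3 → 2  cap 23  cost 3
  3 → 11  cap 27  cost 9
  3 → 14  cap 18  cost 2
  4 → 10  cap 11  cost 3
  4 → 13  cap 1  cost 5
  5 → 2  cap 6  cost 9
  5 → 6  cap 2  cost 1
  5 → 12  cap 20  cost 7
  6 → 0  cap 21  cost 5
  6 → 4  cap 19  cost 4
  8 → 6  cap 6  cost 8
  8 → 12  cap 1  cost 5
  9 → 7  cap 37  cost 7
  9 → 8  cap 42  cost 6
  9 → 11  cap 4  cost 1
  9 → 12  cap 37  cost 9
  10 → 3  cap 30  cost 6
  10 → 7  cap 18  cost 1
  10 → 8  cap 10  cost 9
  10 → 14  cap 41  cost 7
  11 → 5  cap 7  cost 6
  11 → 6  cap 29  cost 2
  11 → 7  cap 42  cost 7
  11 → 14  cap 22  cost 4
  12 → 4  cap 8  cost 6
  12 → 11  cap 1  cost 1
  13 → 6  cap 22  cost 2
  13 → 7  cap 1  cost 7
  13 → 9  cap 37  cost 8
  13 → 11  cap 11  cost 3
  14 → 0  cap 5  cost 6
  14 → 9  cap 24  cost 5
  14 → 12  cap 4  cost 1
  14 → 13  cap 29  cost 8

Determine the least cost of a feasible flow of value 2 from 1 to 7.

Minimum cost for 2 units: 20

shortest-cost path #1: 1→12→11→7 push 1 @ unit cost 9 (adds 9)
shortest-cost path #2: 1→12→4→10→7 push 1 @ unit cost 11 (adds 11)
total cost = 20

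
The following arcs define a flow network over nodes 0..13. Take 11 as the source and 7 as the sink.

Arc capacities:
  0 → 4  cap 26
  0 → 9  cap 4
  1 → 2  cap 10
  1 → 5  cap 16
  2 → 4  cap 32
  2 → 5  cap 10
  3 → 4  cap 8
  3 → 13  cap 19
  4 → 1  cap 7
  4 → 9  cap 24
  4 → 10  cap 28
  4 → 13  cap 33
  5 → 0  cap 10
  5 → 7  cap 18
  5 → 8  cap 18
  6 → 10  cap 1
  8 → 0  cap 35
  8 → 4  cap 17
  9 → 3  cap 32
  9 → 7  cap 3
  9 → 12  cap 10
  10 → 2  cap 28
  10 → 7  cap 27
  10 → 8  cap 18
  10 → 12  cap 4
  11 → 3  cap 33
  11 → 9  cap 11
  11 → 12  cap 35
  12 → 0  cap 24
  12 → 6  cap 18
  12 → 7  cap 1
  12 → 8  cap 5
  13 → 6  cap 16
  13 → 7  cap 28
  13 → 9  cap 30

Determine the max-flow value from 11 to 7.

augment #1: 11→9→7 bottleneck 3, total now 3
augment #2: 11→12→7 bottleneck 1, total now 4
augment #3: 11→3→13→7 bottleneck 19, total now 23
augment #4: 11→3→4→10→7 bottleneck 8, total now 31
augment #5: 11→12→6→10→7 bottleneck 1, total now 32
augment #6: 11→12→0→4→10→7 bottleneck 18, total now 50
augment #7: 11→12→0→4→13→7 bottleneck 6, total now 56
augment #8: 11→12→8→4→13→7 bottleneck 3, total now 59
augment #9: 11→12→8→4→1→5→7 bottleneck 2, total now 61

Maximum flow value: 61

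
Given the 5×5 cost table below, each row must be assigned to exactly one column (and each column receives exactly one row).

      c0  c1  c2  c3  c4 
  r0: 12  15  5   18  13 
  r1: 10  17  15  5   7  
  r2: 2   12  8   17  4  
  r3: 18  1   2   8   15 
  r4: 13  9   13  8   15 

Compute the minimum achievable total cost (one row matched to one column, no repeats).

optimal assignment: row0→col2 (cost 5), row1→col4 (cost 7), row2→col0 (cost 2), row3→col1 (cost 1), row4→col3 (cost 8)
total = 5 + 7 + 2 + 1 + 8 = 23

Minimum assignment cost: 23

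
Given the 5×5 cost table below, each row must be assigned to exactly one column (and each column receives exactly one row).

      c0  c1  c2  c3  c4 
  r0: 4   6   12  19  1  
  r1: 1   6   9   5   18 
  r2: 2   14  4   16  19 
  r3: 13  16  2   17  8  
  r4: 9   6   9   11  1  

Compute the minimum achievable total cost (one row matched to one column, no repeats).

one of 2 optimal assignments: row0→col1 (cost 6), row1→col3 (cost 5), row2→col0 (cost 2), row3→col2 (cost 2), row4→col4 (cost 1)
total = 6 + 5 + 2 + 2 + 1 = 16

Minimum assignment cost: 16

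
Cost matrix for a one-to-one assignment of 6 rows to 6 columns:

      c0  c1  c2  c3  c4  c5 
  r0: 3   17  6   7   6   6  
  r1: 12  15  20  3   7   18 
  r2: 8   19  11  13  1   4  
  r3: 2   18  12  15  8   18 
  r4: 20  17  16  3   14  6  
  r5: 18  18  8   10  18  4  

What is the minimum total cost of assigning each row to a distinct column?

Minimum assignment cost: 31

optimal assignment: row0→col2 (cost 6), row1→col1 (cost 15), row2→col4 (cost 1), row3→col0 (cost 2), row4→col3 (cost 3), row5→col5 (cost 4)
total = 6 + 15 + 1 + 2 + 3 + 4 = 31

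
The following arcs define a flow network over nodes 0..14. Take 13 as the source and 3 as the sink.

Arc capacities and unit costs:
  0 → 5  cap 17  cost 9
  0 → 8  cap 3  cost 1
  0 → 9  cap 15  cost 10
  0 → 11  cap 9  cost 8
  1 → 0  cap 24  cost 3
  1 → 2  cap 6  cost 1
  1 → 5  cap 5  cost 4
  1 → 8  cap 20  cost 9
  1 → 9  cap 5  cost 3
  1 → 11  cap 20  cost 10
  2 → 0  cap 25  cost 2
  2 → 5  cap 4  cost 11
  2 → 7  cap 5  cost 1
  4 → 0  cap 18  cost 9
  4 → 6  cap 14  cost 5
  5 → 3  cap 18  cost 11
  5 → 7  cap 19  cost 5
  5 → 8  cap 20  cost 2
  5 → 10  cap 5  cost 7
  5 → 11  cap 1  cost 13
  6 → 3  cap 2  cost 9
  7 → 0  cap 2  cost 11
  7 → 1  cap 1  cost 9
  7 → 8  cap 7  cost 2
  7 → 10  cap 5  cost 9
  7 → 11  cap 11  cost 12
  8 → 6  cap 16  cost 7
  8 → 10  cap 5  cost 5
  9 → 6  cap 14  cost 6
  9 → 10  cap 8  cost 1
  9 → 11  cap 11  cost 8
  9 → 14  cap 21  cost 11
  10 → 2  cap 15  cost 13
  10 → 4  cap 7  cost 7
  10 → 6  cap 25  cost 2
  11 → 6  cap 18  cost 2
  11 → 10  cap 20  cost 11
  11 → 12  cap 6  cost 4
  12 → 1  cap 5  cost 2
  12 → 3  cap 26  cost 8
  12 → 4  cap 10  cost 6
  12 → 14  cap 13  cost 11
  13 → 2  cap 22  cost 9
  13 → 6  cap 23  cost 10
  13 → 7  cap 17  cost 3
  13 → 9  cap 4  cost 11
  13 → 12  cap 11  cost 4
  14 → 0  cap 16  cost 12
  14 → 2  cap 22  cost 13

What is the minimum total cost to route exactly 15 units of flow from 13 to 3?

shortest-cost path #1: 13→12→3 push 11 @ unit cost 12 (adds 132)
shortest-cost path #2: 13→6→3 push 2 @ unit cost 19 (adds 38)
shortest-cost path #3: 13→7→11→12→3 push 2 @ unit cost 27 (adds 54)
total cost = 224

Minimum cost for 15 units: 224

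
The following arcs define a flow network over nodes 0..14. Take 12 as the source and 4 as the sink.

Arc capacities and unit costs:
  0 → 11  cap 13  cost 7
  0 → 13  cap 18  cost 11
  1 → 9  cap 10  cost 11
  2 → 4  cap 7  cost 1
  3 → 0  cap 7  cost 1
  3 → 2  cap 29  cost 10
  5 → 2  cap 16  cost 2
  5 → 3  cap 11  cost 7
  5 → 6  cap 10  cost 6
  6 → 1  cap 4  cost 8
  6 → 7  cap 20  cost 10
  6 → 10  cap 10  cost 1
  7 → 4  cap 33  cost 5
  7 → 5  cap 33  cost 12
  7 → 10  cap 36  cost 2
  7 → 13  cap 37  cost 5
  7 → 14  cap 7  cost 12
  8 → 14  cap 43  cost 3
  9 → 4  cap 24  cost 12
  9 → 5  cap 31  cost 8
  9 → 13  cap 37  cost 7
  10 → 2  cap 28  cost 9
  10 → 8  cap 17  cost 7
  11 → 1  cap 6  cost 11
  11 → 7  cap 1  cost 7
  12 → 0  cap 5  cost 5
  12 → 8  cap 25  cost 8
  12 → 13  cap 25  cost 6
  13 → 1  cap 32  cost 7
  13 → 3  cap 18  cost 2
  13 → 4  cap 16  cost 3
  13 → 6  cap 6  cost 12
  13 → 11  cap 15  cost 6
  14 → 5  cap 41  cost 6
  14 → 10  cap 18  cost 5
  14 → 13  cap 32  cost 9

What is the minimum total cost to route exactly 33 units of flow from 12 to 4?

Minimum cost for 33 units: 614

shortest-cost path #1: 12→13→4 push 16 @ unit cost 9 (adds 144)
shortest-cost path #2: 12→13→3→2→4 push 7 @ unit cost 19 (adds 133)
shortest-cost path #3: 12→13→11→7→4 push 1 @ unit cost 24 (adds 24)
shortest-cost path #4: 12→13→6→7→4 push 1 @ unit cost 33 (adds 33)
shortest-cost path #5: 12→0→11→13→6→7→4 push 1 @ unit cost 33 (adds 33)
shortest-cost path #6: 12→8→14→5→2→3→13→6→7→4 push 4 @ unit cost 34 (adds 136)
shortest-cost path #7: 12→8→14→5→2→3→13→1→9→4 push 3 @ unit cost 37 (adds 111)
total cost = 614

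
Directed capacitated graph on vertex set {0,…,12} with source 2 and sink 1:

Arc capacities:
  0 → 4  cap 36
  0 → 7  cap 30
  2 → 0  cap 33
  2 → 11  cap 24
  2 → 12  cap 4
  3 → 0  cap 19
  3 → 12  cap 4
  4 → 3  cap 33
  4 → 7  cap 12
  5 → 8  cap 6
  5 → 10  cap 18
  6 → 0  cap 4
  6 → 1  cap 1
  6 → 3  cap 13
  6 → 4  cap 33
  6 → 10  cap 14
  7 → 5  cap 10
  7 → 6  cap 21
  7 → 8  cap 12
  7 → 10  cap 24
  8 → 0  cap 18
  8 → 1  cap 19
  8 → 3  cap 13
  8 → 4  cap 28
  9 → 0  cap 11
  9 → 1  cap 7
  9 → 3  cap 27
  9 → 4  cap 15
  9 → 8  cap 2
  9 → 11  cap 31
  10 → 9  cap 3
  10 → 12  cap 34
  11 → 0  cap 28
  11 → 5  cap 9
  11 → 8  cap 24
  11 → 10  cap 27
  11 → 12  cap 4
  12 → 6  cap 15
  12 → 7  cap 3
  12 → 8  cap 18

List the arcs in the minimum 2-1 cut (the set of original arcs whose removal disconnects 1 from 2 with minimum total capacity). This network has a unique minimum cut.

augment #1: 2→11→8→1 push 19
augment #2: 2→12→6→1 push 1
augment #3: 2→11→10→9→1 push 3
max flow = 23; residual-reachable set from 2 gives S-side
cut edges (S→T): {(6,1), (8,1), (10,9)} total cap 23

Min-cut arcs: {(6,1), (8,1), (10,9)} (total capacity 23)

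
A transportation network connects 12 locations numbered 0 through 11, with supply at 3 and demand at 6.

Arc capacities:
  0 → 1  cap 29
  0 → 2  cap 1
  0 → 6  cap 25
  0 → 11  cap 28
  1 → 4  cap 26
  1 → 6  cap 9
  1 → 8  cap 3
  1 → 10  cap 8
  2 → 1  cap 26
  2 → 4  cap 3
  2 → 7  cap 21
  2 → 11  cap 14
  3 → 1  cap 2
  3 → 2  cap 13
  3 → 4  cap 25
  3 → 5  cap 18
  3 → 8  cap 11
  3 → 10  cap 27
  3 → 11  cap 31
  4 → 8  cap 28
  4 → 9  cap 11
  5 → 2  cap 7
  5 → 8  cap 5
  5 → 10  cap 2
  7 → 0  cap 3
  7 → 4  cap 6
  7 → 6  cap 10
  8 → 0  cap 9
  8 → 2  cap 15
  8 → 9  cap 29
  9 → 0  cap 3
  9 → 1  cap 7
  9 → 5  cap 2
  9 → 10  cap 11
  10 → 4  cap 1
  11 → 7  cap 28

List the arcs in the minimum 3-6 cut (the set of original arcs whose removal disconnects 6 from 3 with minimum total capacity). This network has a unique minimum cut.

Min-cut arcs: {(1,6), (7,0), (7,6), (8,0), (9,0)} (total capacity 34)

augment #1: 3→1→6 push 2
augment #2: 3→2→1→6 push 7
augment #3: 3→2→7→6 push 6
augment #4: 3→8→0→6 push 9
augment #5: 3→11→7→6 push 4
augment #6: 3→4→9→0→6 push 3
augment #7: 3→11→7→0→6 push 3
max flow = 34; residual-reachable set from 3 gives S-side
cut edges (S→T): {(1,6), (7,0), (7,6), (8,0), (9,0)} total cap 34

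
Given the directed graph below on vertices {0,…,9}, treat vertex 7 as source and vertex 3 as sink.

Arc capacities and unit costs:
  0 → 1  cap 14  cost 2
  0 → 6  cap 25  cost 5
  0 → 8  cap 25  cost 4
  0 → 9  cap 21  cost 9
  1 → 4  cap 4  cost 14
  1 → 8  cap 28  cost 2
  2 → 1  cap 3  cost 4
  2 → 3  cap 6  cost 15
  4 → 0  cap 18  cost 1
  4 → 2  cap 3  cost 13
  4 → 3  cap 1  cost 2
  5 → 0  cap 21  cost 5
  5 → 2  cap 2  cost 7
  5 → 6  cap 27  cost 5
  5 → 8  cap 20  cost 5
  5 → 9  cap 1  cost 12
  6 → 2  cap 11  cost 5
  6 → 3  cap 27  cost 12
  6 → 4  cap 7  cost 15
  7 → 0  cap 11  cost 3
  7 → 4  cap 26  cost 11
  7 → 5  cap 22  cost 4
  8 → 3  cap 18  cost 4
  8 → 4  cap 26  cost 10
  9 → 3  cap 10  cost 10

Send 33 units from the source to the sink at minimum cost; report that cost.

Minimum cost for 33 units: 519

shortest-cost path #1: 7→0→8→3 push 11 @ unit cost 11 (adds 121)
shortest-cost path #2: 7→4→3 push 1 @ unit cost 13 (adds 13)
shortest-cost path #3: 7→5→8→3 push 7 @ unit cost 13 (adds 91)
shortest-cost path #4: 7→5→6→3 push 14 @ unit cost 21 (adds 294)
total cost = 519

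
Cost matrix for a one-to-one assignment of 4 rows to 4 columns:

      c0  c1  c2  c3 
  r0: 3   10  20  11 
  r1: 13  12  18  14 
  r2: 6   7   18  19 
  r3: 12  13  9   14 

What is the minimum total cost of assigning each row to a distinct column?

Minimum assignment cost: 33

optimal assignment: row0→col0 (cost 3), row1→col3 (cost 14), row2→col1 (cost 7), row3→col2 (cost 9)
total = 3 + 14 + 7 + 9 = 33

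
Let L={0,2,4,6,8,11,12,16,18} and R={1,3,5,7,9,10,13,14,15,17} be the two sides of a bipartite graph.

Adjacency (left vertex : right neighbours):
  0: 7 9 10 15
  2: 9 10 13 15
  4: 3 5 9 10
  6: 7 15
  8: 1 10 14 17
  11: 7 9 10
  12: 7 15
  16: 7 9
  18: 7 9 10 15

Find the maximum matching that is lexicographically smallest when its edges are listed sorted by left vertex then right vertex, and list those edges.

Lex-smallest maximum matching: {(0,7), (2,13), (4,3), (6,15), (8,1), (11,9), (18,10)}

|M| = 7 (so the lex-smallest maximum matching has 7 edges)
process left vertices in ascending order; for each, take the smallest-labelled available neighbour that still permits 7 edges overall, or leave it unmatched if none does
lex-smallest matching: {0-7, 2-13, 4-3, 6-15, 8-1, 11-9, 18-10}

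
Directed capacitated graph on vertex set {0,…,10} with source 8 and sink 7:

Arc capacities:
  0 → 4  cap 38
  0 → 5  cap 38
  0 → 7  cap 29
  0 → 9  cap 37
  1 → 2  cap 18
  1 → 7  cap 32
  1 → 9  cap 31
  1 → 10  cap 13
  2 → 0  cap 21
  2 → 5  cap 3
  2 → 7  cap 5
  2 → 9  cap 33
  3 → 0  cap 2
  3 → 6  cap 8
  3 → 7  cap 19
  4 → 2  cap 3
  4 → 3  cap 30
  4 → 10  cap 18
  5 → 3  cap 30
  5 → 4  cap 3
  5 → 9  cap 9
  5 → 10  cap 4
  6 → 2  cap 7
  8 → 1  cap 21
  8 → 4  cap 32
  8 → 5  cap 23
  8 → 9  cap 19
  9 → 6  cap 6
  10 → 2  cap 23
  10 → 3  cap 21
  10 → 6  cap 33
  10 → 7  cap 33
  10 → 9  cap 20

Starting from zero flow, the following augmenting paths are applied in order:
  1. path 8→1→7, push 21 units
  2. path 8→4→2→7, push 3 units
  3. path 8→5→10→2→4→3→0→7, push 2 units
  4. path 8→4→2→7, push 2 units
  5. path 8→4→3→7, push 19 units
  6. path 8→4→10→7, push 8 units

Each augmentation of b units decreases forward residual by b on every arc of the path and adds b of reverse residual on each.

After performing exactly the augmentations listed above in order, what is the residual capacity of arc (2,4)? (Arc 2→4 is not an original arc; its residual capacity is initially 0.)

Residual capacity of (2,4): 3

after path 1 (8→1→7, push 21): res(2,4)=0
after path 2 (8→4→2→7, push 3): res(2,4)=3
after path 3 (8→5→10→2→4→3→0→7, push 2): res(2,4)=1
after path 4 (8→4→2→7, push 2): res(2,4)=3
after path 5 (8→4→3→7, push 19): res(2,4)=3
after path 6 (8→4→10→7, push 8): res(2,4)=3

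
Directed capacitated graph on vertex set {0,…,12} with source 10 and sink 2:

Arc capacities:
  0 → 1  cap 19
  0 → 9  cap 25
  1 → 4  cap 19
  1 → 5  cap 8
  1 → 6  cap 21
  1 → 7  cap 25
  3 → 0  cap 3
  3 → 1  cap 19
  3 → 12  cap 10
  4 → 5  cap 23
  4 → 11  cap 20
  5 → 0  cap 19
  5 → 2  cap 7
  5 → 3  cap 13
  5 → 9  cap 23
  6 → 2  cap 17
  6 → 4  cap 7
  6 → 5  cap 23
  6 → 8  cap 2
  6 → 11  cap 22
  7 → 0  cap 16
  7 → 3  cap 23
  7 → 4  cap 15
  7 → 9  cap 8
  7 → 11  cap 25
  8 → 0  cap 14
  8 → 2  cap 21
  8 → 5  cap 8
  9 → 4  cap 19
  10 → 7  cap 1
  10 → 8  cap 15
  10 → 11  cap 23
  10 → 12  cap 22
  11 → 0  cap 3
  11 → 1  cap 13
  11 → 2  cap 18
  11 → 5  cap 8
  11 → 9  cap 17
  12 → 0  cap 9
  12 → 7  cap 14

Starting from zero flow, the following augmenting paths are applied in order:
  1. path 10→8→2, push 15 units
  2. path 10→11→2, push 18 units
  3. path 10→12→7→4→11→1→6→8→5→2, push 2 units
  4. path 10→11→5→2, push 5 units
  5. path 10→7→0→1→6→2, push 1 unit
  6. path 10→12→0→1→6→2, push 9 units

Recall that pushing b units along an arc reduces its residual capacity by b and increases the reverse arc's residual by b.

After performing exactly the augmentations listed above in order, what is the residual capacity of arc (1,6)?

after path 1 (10→8→2, push 15): res(1,6)=21
after path 2 (10→11→2, push 18): res(1,6)=21
after path 3 (10→12→7→4→11→1→6→8→5→2, push 2): res(1,6)=19
after path 4 (10→11→5→2, push 5): res(1,6)=19
after path 5 (10→7→0→1→6→2, push 1): res(1,6)=18
after path 6 (10→12→0→1→6→2, push 9): res(1,6)=9

Residual capacity of (1,6): 9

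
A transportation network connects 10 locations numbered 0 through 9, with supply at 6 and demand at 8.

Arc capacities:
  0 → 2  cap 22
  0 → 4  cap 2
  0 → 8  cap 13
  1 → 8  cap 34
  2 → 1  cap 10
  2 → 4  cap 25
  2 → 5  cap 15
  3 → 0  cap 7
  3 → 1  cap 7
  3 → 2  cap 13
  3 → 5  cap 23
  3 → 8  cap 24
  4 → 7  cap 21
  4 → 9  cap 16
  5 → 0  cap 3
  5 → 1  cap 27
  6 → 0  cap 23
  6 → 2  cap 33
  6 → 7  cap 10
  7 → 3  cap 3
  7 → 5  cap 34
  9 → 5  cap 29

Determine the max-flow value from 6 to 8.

Maximum flow value: 50

augment #1: 6→0→8 bottleneck 13, total now 13
augment #2: 6→2→1→8 bottleneck 10, total now 23
augment #3: 6→7→3→8 bottleneck 3, total now 26
augment #4: 6→2→5→1→8 bottleneck 15, total now 41
augment #5: 6→7→5→1→8 bottleneck 7, total now 48
augment #6: 6→0→4→7→5→1→8 bottleneck 2, total now 50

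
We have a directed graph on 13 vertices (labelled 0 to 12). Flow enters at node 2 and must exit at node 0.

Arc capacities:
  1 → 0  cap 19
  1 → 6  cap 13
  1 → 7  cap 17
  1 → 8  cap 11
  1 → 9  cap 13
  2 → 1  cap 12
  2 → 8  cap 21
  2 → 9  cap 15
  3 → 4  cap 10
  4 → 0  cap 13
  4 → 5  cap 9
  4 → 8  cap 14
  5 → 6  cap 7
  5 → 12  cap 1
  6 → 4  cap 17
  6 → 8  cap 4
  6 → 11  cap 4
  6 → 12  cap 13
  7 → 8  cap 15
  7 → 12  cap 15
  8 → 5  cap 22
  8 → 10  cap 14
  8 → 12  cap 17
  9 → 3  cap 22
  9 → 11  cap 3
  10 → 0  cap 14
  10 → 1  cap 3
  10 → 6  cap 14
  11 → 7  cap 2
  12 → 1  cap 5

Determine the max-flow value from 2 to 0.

augment #1: 2→1→0 bottleneck 12, total now 12
augment #2: 2→8→10→0 bottleneck 14, total now 26
augment #3: 2→8→12→1→0 bottleneck 5, total now 31
augment #4: 2→9→3→4→0 bottleneck 10, total now 41
augment #5: 2→8→5→6→4→0 bottleneck 2, total now 43
augment #6: 2→9→11→7→8→5→6→4→0 bottleneck 1, total now 44

Maximum flow value: 44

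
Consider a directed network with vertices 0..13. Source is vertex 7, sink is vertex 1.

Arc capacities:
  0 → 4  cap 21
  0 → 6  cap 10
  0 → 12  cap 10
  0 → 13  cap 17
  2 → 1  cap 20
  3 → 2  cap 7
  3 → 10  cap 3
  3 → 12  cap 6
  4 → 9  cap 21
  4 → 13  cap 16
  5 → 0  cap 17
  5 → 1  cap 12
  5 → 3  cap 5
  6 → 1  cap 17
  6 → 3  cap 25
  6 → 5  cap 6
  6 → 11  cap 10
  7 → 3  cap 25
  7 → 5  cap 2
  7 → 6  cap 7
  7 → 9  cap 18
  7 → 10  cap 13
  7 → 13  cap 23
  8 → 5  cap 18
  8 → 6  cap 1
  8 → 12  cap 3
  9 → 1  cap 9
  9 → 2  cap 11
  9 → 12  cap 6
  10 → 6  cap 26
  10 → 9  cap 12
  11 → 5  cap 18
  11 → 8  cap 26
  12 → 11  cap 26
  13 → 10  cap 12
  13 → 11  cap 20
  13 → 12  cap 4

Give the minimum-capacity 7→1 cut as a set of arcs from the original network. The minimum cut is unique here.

augment #1: 7→5→1 push 2
augment #2: 7→6→1 push 7
augment #3: 7→9→1 push 9
augment #4: 7→3→2→1 push 7
augment #5: 7→9→2→1 push 9
augment #6: 7→10→6→1 push 10
augment #7: 7→10→6→5→1 push 3
augment #8: 7→13→11→5→1 push 7
augment #9: 7→3→10→9→2→1 push 2
max flow = 56; residual-reachable set from 7 gives S-side
cut edges (S→T): {(3,2), (5,1), (6,1), (9,1), (9,2)} total cap 56

Min-cut arcs: {(3,2), (5,1), (6,1), (9,1), (9,2)} (total capacity 56)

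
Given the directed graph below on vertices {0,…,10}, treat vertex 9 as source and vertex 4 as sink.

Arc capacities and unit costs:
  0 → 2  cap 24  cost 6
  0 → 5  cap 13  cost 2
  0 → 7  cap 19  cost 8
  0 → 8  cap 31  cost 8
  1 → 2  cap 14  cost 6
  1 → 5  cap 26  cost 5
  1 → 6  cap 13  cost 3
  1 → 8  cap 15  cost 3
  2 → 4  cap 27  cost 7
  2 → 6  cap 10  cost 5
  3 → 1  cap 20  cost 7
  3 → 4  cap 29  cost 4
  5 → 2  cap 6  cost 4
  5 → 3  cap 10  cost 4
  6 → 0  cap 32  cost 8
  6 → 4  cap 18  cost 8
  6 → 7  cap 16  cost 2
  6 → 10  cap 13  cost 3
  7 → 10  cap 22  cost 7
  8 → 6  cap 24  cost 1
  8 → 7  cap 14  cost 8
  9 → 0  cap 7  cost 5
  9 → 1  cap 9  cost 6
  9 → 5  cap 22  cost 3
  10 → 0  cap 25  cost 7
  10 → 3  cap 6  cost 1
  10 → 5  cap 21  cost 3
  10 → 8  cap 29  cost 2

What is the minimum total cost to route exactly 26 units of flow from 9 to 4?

shortest-cost path #1: 9→5→3→4 push 10 @ unit cost 11 (adds 110)
shortest-cost path #2: 9→5→2→4 push 6 @ unit cost 14 (adds 84)
shortest-cost path #3: 9→1→6→4 push 9 @ unit cost 17 (adds 153)
shortest-cost path #4: 9→0→2→4 push 1 @ unit cost 18 (adds 18)
total cost = 365

Minimum cost for 26 units: 365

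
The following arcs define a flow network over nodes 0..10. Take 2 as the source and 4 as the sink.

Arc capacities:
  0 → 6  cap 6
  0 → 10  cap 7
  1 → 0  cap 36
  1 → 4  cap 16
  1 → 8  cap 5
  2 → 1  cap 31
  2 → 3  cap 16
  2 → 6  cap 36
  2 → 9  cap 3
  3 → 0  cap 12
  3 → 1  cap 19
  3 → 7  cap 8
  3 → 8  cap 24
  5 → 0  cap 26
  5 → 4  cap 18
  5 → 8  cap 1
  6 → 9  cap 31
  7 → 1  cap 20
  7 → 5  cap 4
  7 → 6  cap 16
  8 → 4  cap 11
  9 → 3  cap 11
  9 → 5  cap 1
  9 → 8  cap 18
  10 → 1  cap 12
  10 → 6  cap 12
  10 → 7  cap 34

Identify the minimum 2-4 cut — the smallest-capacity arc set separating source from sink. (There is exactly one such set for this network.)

augment #1: 2→1→4 push 16
augment #2: 2→1→8→4 push 5
augment #3: 2→3→8→4 push 6
augment #4: 2→9→5→4 push 1
augment #5: 2→3→7→5→4 push 4
max flow = 32; residual-reachable set from 2 gives S-side
cut edges (S→T): {(1,4), (7,5), (8,4), (9,5)} total cap 32

Min-cut arcs: {(1,4), (7,5), (8,4), (9,5)} (total capacity 32)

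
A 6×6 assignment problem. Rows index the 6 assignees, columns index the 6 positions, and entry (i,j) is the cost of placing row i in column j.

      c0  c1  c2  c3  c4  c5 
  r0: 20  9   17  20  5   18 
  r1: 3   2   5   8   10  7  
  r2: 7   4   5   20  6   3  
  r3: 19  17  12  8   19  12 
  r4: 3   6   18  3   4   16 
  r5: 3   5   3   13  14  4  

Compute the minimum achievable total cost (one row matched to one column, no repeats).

Minimum assignment cost: 24

optimal assignment: row0→col4 (cost 5), row1→col1 (cost 2), row2→col5 (cost 3), row3→col3 (cost 8), row4→col0 (cost 3), row5→col2 (cost 3)
total = 5 + 2 + 3 + 8 + 3 + 3 = 24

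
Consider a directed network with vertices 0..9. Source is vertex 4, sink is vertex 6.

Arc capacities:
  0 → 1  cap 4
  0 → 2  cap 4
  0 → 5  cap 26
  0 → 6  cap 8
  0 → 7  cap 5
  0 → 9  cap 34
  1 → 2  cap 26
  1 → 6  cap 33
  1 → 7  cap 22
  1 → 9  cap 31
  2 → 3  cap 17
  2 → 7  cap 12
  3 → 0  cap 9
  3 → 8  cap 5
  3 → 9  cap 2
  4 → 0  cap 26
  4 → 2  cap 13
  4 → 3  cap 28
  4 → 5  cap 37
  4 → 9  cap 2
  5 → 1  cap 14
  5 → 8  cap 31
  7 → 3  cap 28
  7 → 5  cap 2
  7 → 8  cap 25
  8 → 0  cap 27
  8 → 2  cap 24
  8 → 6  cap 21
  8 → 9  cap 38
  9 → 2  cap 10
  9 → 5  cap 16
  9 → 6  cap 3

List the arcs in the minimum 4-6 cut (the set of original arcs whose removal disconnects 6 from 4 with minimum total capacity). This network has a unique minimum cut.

Min-cut arcs: {(0,1), (0,6), (5,1), (8,6), (9,6)} (total capacity 50)

augment #1: 4→0→6 push 8
augment #2: 4→9→6 push 2
augment #3: 4→0→1→6 push 4
augment #4: 4→0→9→6 push 1
augment #5: 4→3→8→6 push 5
augment #6: 4→5→1→6 push 14
augment #7: 4→5→8→6 push 16
max flow = 50; residual-reachable set from 4 gives S-side
cut edges (S→T): {(0,1), (0,6), (5,1), (8,6), (9,6)} total cap 50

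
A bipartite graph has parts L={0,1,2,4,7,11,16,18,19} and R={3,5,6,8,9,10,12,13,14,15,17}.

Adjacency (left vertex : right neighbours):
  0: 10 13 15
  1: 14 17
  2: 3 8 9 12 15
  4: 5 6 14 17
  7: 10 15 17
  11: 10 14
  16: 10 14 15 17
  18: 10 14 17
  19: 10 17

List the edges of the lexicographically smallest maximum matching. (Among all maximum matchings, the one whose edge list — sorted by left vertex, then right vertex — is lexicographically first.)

|M| = 7 (so the lex-smallest maximum matching has 7 edges)
process left vertices in ascending order; for each, take the smallest-labelled available neighbour that still permits 7 edges overall, or leave it unmatched if none does
lex-smallest matching: {0-13, 1-14, 2-3, 4-5, 7-10, 16-15, 18-17}

Lex-smallest maximum matching: {(0,13), (1,14), (2,3), (4,5), (7,10), (16,15), (18,17)}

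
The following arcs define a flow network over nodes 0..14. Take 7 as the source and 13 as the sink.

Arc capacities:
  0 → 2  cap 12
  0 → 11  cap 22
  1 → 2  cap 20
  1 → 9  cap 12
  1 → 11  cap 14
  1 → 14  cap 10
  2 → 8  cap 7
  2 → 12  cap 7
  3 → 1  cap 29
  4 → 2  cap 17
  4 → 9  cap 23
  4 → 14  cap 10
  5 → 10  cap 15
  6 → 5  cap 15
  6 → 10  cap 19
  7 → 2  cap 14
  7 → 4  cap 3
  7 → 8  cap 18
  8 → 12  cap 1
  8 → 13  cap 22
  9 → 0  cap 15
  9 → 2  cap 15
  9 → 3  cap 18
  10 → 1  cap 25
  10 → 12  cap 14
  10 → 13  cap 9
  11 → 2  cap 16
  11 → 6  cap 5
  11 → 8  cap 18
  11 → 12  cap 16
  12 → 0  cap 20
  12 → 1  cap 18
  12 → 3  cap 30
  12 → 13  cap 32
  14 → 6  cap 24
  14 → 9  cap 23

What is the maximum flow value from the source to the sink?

Maximum flow value: 33

augment #1: 7→8→13 bottleneck 18, total now 18
augment #2: 7→2→8→13 bottleneck 4, total now 22
augment #3: 7→2→12→13 bottleneck 7, total now 29
augment #4: 7→2→8→12→13 bottleneck 1, total now 30
augment #5: 7→4→14→6→10→13 bottleneck 3, total now 33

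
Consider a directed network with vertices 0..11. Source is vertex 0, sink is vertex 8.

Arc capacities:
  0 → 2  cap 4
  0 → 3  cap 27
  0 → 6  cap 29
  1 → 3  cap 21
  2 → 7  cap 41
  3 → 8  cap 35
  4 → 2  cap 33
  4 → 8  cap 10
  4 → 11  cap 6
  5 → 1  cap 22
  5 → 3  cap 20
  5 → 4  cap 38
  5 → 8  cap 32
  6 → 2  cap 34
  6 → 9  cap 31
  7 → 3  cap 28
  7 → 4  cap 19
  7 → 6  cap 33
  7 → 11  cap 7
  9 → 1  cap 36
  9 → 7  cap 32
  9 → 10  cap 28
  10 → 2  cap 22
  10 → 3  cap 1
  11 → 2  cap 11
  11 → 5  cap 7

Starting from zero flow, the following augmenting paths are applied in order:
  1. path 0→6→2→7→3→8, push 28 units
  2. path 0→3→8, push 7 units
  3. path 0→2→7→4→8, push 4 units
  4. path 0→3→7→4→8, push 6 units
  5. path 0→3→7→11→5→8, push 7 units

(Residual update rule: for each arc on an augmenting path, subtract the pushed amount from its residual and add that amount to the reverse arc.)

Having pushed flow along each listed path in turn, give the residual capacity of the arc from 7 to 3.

after path 1 (0→6→2→7→3→8, push 28): res(7,3)=0
after path 2 (0→3→8, push 7): res(7,3)=0
after path 3 (0→2→7→4→8, push 4): res(7,3)=0
after path 4 (0→3→7→4→8, push 6): res(7,3)=6
after path 5 (0→3→7→11→5→8, push 7): res(7,3)=13

Residual capacity of (7,3): 13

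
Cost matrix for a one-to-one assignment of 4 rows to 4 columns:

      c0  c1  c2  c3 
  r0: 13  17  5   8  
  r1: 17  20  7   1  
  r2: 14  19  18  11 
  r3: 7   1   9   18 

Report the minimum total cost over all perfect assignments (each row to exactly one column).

Minimum assignment cost: 21

optimal assignment: row0→col2 (cost 5), row1→col3 (cost 1), row2→col0 (cost 14), row3→col1 (cost 1)
total = 5 + 1 + 14 + 1 = 21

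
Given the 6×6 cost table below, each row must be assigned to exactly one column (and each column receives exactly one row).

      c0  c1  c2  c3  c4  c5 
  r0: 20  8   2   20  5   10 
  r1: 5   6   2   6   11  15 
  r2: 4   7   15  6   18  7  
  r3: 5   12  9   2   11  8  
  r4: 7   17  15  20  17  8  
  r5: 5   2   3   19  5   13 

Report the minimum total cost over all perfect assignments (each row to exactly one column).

optimal assignment: row0→col4 (cost 5), row1→col2 (cost 2), row2→col0 (cost 4), row3→col3 (cost 2), row4→col5 (cost 8), row5→col1 (cost 2)
total = 5 + 2 + 4 + 2 + 8 + 2 = 23

Minimum assignment cost: 23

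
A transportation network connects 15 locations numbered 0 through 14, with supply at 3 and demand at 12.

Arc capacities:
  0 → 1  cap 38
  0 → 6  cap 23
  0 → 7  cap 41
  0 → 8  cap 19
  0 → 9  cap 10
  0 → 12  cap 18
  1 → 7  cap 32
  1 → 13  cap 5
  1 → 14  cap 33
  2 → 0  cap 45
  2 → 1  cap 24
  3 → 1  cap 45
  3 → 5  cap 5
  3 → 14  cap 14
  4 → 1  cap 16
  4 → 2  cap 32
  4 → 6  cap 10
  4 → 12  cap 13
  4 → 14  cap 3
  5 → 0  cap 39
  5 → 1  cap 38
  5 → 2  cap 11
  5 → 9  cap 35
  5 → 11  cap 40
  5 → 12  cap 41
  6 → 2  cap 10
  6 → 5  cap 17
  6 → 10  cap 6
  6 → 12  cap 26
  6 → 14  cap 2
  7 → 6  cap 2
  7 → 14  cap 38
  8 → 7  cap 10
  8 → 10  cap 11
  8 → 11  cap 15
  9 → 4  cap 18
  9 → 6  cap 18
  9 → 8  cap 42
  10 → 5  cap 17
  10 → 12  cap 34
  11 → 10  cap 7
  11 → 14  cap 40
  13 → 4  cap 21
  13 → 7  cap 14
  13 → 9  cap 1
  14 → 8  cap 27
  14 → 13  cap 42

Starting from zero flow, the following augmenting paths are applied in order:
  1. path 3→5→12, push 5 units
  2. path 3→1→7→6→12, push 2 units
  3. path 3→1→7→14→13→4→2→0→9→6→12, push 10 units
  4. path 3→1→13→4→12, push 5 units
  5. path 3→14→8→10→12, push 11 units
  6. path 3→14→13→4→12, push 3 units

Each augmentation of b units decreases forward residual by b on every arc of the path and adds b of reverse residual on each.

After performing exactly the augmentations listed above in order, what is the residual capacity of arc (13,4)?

Residual capacity of (13,4): 3

after path 1 (3→5→12, push 5): res(13,4)=21
after path 2 (3→1→7→6→12, push 2): res(13,4)=21
after path 3 (3→1→7→14→13→4→2→0→9→6→12, push 10): res(13,4)=11
after path 4 (3→1→13→4→12, push 5): res(13,4)=6
after path 5 (3→14→8→10→12, push 11): res(13,4)=6
after path 6 (3→14→13→4→12, push 3): res(13,4)=3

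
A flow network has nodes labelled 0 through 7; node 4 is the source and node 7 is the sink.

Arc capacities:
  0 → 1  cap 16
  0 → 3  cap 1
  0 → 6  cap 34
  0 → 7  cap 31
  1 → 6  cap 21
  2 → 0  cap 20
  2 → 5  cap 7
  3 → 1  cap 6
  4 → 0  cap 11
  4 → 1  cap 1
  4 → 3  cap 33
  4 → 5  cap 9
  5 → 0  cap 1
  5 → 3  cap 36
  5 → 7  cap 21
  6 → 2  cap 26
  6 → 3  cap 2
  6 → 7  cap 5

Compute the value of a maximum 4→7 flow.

Maximum flow value: 27

augment #1: 4→0→7 bottleneck 11, total now 11
augment #2: 4→5→7 bottleneck 9, total now 20
augment #3: 4→1→6→7 bottleneck 1, total now 21
augment #4: 4→3→1→6→7 bottleneck 4, total now 25
augment #5: 4→3→1→6→2→0→7 bottleneck 2, total now 27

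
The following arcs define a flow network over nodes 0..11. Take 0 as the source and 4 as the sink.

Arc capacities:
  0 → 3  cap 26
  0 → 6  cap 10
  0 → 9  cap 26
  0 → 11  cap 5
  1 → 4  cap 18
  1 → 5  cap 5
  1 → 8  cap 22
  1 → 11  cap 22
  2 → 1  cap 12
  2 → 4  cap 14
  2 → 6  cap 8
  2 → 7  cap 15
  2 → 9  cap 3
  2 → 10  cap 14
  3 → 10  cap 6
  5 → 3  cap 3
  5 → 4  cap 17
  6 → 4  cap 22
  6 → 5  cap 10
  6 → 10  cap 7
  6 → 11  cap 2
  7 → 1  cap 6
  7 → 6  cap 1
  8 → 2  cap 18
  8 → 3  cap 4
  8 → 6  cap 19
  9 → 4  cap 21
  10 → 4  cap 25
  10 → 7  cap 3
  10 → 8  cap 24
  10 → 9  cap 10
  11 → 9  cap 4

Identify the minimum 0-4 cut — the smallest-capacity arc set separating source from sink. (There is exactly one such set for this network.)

Min-cut arcs: {(0,6), (3,10), (9,4)} (total capacity 37)

augment #1: 0→6→4 push 10
augment #2: 0→9→4 push 21
augment #3: 0→3→10→4 push 6
max flow = 37; residual-reachable set from 0 gives S-side
cut edges (S→T): {(0,6), (3,10), (9,4)} total cap 37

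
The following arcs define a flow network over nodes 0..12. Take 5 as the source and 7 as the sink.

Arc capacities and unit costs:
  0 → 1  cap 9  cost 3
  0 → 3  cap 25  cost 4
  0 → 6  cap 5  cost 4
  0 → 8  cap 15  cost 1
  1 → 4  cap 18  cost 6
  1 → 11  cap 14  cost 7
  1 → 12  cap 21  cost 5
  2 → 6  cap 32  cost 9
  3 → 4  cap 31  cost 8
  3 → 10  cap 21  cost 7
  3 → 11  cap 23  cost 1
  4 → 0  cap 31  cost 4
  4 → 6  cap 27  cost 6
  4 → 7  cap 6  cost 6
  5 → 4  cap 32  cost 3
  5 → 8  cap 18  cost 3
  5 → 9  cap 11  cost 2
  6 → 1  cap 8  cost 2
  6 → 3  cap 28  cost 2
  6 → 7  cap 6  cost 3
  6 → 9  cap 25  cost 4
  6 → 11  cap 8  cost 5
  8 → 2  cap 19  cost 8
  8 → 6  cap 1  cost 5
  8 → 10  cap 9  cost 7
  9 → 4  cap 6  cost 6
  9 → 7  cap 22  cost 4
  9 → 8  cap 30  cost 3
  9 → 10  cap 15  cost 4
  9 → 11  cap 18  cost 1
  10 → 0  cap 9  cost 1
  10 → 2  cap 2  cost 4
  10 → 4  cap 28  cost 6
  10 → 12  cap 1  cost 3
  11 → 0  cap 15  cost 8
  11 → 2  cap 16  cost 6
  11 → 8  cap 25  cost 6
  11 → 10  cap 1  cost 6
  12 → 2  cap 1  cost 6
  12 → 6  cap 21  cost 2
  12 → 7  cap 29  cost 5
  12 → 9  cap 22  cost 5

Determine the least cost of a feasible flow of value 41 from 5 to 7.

Minimum cost for 41 units: 516

shortest-cost path #1: 5→9→7 push 11 @ unit cost 6 (adds 66)
shortest-cost path #2: 5→4→7 push 6 @ unit cost 9 (adds 54)
shortest-cost path #3: 5→8→6→7 push 1 @ unit cost 11 (adds 11)
shortest-cost path #4: 5→4→6→7 push 5 @ unit cost 12 (adds 60)
shortest-cost path #5: 5→4→6→9→7 push 11 @ unit cost 17 (adds 187)
shortest-cost path #6: 5→8→10→12→7 push 1 @ unit cost 18 (adds 18)
shortest-cost path #7: 5→4→0→1→12→7 push 6 @ unit cost 20 (adds 120)
total cost = 516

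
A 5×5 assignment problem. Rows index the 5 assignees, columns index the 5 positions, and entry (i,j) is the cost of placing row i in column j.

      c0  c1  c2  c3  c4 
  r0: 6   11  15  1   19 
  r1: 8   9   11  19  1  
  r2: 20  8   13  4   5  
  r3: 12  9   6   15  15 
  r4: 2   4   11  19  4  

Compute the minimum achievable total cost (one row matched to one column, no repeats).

Minimum assignment cost: 18

optimal assignment: row0→col3 (cost 1), row1→col4 (cost 1), row2→col1 (cost 8), row3→col2 (cost 6), row4→col0 (cost 2)
total = 1 + 1 + 8 + 6 + 2 = 18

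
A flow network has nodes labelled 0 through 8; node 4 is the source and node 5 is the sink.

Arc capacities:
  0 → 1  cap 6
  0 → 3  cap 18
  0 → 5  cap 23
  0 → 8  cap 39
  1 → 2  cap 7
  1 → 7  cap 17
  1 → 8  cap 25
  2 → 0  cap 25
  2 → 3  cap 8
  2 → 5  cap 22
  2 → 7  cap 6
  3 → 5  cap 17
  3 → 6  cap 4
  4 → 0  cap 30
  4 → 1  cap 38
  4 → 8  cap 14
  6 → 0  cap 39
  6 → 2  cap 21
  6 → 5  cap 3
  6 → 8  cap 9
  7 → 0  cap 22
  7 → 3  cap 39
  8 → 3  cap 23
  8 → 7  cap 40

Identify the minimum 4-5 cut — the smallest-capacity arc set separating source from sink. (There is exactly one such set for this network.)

Min-cut arcs: {(0,5), (1,2), (3,5), (3,6)} (total capacity 51)

augment #1: 4→0→5 push 23
augment #2: 4→0→3→5 push 7
augment #3: 4→1→2→5 push 7
augment #4: 4→8→3→5 push 10
augment #5: 4→8→3→6→5 push 3
augment #6: 4→8→3→6→2→5 push 1
max flow = 51; residual-reachable set from 4 gives S-side
cut edges (S→T): {(0,5), (1,2), (3,5), (3,6)} total cap 51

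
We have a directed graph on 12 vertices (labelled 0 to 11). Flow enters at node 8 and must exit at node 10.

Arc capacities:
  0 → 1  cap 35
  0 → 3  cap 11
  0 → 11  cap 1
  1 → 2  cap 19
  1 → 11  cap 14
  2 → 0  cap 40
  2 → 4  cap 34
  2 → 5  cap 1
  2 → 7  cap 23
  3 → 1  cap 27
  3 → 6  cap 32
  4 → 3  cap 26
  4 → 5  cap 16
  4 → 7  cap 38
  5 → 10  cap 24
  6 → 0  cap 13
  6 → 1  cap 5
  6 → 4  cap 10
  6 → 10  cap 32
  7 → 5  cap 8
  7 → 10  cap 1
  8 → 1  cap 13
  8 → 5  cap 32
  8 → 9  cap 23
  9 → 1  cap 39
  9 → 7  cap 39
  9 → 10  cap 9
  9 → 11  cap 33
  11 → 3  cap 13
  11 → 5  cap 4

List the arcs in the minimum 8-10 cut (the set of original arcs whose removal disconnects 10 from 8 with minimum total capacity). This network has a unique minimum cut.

augment #1: 8→5→10 push 24
augment #2: 8→9→10 push 9
augment #3: 8→9→7→10 push 1
augment #4: 8→1→11→3→6→10 push 13
augment #5: 8→9→1→2→0→3→6→10 push 11
augment #6: 8→9→1→2→4→3→6→10 push 2
max flow = 60; residual-reachable set from 8 gives S-side
cut edges (S→T): {(5,10), (8,1), (8,9)} total cap 60

Min-cut arcs: {(5,10), (8,1), (8,9)} (total capacity 60)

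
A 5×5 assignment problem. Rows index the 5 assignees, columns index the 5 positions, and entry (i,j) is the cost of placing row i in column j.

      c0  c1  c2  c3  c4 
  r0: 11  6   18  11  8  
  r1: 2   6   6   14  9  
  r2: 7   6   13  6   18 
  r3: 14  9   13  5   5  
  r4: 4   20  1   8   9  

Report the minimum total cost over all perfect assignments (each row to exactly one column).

Minimum assignment cost: 20

optimal assignment: row0→col1 (cost 6), row1→col0 (cost 2), row2→col3 (cost 6), row3→col4 (cost 5), row4→col2 (cost 1)
total = 6 + 2 + 6 + 5 + 1 = 20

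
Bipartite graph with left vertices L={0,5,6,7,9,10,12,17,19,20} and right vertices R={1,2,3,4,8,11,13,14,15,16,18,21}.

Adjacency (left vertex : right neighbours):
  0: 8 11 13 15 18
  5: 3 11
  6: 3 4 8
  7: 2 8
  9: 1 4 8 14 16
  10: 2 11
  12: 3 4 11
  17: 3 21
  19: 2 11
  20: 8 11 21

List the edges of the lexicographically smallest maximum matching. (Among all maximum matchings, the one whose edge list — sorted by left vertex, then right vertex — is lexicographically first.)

Lex-smallest maximum matching: {(0,13), (5,3), (6,4), (7,2), (9,1), (10,11), (17,21), (20,8)}

|M| = 8 (so the lex-smallest maximum matching has 8 edges)
process left vertices in ascending order; for each, take the smallest-labelled available neighbour that still permits 8 edges overall, or leave it unmatched if none does
lex-smallest matching: {0-13, 5-3, 6-4, 7-2, 9-1, 10-11, 17-21, 20-8}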